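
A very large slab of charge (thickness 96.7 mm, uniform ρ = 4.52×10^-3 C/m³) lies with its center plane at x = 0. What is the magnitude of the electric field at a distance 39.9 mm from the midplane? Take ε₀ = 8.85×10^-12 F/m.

|E| ≈ 2.04×10^7 N/C

By symmetry E is perpendicular to the slab. A Gaussian pillbox from −39.9 mm to +39.9 mm (face area A) lies entirely within the slab.
Q_enc = ρ·(2x)·A and flux = 2EA, so 2EA = 2ρxA/ε₀ ⇒ E = |ρ|x/ε₀.
E = (4.52e-3)(0.0399)/(8.85×10^-12) = 2.04×10^7 N/C.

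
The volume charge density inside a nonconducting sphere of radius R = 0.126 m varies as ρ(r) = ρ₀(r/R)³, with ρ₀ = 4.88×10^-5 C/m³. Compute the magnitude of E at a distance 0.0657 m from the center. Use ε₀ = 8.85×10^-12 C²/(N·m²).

8.56e3 N/C

Symmetry ⇒ E = E(r) r̂. Gaussian sphere of radius r = 0.0657 m (r < R).
Integrate the density: Q_enc = 4π ∫₀^r ρ₀(r'/R)^3 r'² dr' = 4πρ₀ r^6/(6·R³) = 4.109e-9 C.
Since E is radial and uniform over the Gaussian sphere, Φ = E·4πr² = Q_enc/ε₀.
E = |Q_enc|/(4πε₀r²) = (4.109×10^-9)/(4π·8.85×10^-12·(0.0657)²) = 8.56e3 N/C.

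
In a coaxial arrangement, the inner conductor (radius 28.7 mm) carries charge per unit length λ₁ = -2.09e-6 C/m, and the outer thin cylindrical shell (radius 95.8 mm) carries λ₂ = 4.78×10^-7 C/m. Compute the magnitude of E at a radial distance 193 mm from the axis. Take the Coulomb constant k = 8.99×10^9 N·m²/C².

E ≈ 1.50e5 V/m

By cylindrical symmetry E is radial; use a coaxial Gaussian cylinder of radius 193 mm and length L (r > 95.8 mm, enclosing both).
λ_enc = λ₁ + λ₂ = (-2.09e-6) + (4.78e-7) = -1.612e-6 C/m.
By Gauss's law (flux through the curved wall only), E·2πrL = λ_enc L/ε₀.
E = 2k|λ_enc|/r = 2(8.99×10^9)(1.612e-6)/(0.193) = 1.50e5 N/C.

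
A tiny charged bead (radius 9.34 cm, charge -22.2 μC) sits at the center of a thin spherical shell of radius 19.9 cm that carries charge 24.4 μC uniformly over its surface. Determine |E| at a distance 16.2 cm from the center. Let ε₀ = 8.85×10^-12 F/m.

Use a concentric Gaussian sphere at r = 16.2 cm (between the bodies, 9.34 cm < r < 19.9 cm).
Only the inner charge is enclosed; the outer shell contributes nothing inside itself. Q_enc = -22.2 μC = -2.22×10^-5 C.
Since E is radial and uniform over the Gaussian sphere, Φ = E·4πr² = Q_enc/ε₀.
E = |Q_enc|/(4πε₀r²) = (2.22×10^-5)/(4π·8.85×10^-12·(0.162)²) = 7.61e6 N/C.

|E| ≈ 7.61e6 N/C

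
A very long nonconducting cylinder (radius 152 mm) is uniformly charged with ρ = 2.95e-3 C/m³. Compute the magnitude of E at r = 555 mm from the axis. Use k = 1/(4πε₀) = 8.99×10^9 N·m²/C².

By cylindrical symmetry E is radial; use a coaxial Gaussian cylinder of radius 555 mm and length L (r > 152 mm, full cross-section enclosed).
λ_enc = ρ·πR² = (2.95×10^-3)π(0.152)² = 2.141×10^-4 C/m.
Since E is radial and uniform over the curved surface, Φ = E·2πrL = Q_enc/ε₀ = λ_enc L/ε₀.
E = 2k|λ_enc|/r = 2(8.99×10^9)(2.141×10^-4)/(0.555) = 6.94e6 N/C.

|E| ≈ 6.94×10^6 V/m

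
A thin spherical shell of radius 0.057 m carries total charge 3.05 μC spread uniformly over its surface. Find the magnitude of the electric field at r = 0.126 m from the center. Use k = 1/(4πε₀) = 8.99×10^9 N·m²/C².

Take a concentric spherical Gaussian surface of radius r = 0.126 m (r > 0.057 m).
The entire shell is enclosed: Q_enc = 3.05×10^-6 C.
By Gauss's law, ∮E·dA = E·4πr² = Q_enc/ε₀.
E = k|Q_enc|/r² = (8.99×10^9)(3.05×10^-6)/(0.126)² = 1.73e6 N/C.

|E| = 1.73×10^6 N/C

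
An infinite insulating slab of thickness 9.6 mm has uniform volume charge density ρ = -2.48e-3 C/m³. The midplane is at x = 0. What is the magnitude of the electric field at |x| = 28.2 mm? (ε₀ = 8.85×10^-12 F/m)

The point |x| = 28.2 mm lies outside the slab (half-thickness 0.0048 m). A symmetric pillbox spanning the full slab encloses Q_enc = ρ·d·A.
Flux = 2EA ⇒ E = |ρ|d/(2ε₀), independent of distance outside.
E = (2.48e-3)(0.0096)/(2·8.85×10^-12) = 1.35e6 N/C.

|E| = 1.35e6 N/C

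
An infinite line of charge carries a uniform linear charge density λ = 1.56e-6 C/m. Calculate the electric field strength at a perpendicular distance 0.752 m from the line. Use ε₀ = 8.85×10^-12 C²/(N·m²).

Choose a coaxial cylinder of radius r = 0.752 m (arbitrary length L) as the Gaussian surface.
Q_enc = λL, so λ_enc = 1.56×10^-6 C/m.
Since E is radial and uniform over the curved surface, Φ = E·2πrL = Q_enc/ε₀ = λ_enc L/ε₀.
E = |λ_enc|/(2πε₀r) = (1.56×10^-6)/(2π·8.85×10^-12·0.752) = 3.73×10^4 N/C.

3.73e4 N/C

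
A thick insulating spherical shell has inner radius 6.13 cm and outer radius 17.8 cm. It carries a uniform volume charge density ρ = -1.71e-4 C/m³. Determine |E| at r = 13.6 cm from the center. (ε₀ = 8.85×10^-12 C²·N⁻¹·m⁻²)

Take a concentric spherical Gaussian surface of radius r = 13.6 cm (within the shell material, 6.13 cm < r < 17.8 cm).
Enclosed charge is the volume from a to r: Q_enc = (4π/3)ρ(r³ − a³) = -1.637×10^-6 C.
Applying ∮E·dA = Q_enc/ε₀ with Φ = E(4πr²):
E = |Q_enc|/(4πε₀r²) = (1.637×10^-6)/(4π·8.85×10^-12·(0.136)²) = 7.96×10^5 N/C.

E ≈ 7.96e5 N/C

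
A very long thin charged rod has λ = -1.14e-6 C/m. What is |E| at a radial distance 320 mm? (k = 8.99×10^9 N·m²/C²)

|E| = 6.41e4 V/m

Coaxial Gaussian cylinder, radius r = 320 mm, length L.
Q_enc = λL, so λ_enc = -1.14×10^-6 C/m.
By Gauss's law (flux through the curved wall only), E·2πrL = λ_enc L/ε₀.
E = 2k|λ_enc|/r = 2(8.99×10^9)(1.14e-6)/(0.32) = 6.41e4 N/C.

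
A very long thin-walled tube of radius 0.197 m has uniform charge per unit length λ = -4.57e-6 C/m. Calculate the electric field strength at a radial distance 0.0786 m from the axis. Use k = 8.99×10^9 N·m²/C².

Choose a coaxial cylinder of radius r = 0.0786 m (arbitrary length L) as the Gaussian surface (r < 0.197 m, inside the shell).
No charge is enclosed, so Gauss's law gives E·2πrL = 0 ⇒ E = 0.

E = 0 (no enclosed charge)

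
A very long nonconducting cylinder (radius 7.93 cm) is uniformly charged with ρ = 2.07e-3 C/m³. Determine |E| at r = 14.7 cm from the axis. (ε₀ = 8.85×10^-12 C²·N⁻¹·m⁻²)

Take a coaxial cylindrical Gaussian surface of radius r = 14.7 cm and length L (r > 7.93 cm, full cross-section enclosed).
λ_enc = ρ·πR² = (2.07×10^-3)π(0.0793)² = 4.089×10^-5 C/m.
Gauss's law: E·2πrL = λ_enc L/ε₀.
E = |λ_enc|/(2πε₀r) = (4.089×10^-5)/(2π·8.85×10^-12·0.147) = 5.00×10^6 N/C.

5.00×10^6 N/C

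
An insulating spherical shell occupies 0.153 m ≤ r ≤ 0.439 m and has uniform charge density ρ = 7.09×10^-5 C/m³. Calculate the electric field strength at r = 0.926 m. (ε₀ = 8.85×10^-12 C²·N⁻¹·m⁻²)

By spherical symmetry E is radial; choose a Gaussian sphere of radius r = 0.926 m (r > 0.439 m, enclosing the whole shell).
Q_enc = ρ·(4π/3)(b³ − a³) = (7.09×10^-5)·(4π/3)·((0.439)³ − (0.153)³) = 2.406×10^-5 C.
Since E is radial and uniform over the Gaussian sphere, Φ = E·4πr² = Q_enc/ε₀.
E = |Q_enc|/(4πε₀r²) = (2.406×10^-5)/(4π·8.85×10^-12·(0.926)²) = 2.52×10^5 N/C.

2.52×10^5 N/C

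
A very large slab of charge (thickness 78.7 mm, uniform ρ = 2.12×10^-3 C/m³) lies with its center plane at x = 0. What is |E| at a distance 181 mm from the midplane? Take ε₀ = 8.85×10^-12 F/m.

|E| ≈ 9.43e6 V/m

The point |x| = 181 mm lies outside the slab (half-thickness 0.03935 m). A symmetric pillbox spanning the full slab encloses Q_enc = ρ·d·A.
Flux = 2EA ⇒ E = |ρ|d/(2ε₀), independent of distance outside.
E = (2.12e-3)(0.0787)/(2·8.85×10^-12) = 9.43e6 N/C.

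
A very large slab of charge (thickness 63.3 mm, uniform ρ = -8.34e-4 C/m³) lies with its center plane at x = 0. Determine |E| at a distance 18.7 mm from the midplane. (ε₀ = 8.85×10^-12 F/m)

By symmetry E is perpendicular to the slab. A Gaussian pillbox from −18.7 mm to +18.7 mm (face area A) lies entirely within the slab.
Q_enc = ρ·(2x)·A and flux = 2EA, so 2EA = 2ρxA/ε₀ ⇒ E = |ρ|x/ε₀.
E = (8.34e-4)(0.0187)/(8.85×10^-12) = 1.76e6 N/C.

E = 1.76×10^6 N/C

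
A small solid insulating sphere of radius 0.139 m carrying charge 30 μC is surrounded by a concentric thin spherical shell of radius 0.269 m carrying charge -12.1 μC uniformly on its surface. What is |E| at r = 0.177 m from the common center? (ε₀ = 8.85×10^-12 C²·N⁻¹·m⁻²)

Symmetry ⇒ E = E(r) r̂. Gaussian sphere of radius r = 0.177 m (between the bodies, 0.139 m < r < 0.269 m).
Only the inner charge is enclosed; the outer shell contributes nothing inside itself. Q_enc = 30 μC = 3.00×10^-5 C.
Applying ∮E·dA = Q_enc/ε₀ with Φ = E(4πr²):
E = |Q_enc|/(4πε₀r²) = (3.00e-5)/(4π·8.85×10^-12·(0.177)²) = 8.61e6 N/C.

8.61×10^6 N/C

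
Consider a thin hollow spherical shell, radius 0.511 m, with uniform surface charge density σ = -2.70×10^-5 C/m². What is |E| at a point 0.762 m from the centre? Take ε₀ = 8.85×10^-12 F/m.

Use a concentric Gaussian sphere at r = 0.762 m (r > 0.511 m).
The entire shell is enclosed: Q_enc = σ·4πR² = (-2.70×10^-5)·4π·(0.511)² = -8.86×10^-5 C.
Since E is radial and uniform over the Gaussian sphere, Φ = E·4πr² = Q_enc/ε₀.
E = |Q_enc|/(4πε₀r²) = (8.86e-5)/(4π·8.85×10^-12·(0.762)²) = 1.37×10^6 N/C.

|E| ≈ 1.37×10^6 N/C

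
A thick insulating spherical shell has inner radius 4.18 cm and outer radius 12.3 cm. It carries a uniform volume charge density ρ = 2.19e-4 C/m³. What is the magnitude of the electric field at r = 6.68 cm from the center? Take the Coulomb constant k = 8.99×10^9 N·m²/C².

E = 4.16×10^5 V/m

Take a concentric spherical Gaussian surface of radius r = 6.68 cm (within the shell material, 4.18 cm < r < 12.3 cm).
Only the shell between 4.18 cm and r is enclosed: Q_enc = ρ·(4π/3)(r³ − a³) = (2.19×10^-4)·(4π/3)·((0.0668)³ − (0.0418)³) = 2.064×10^-7 C.
Since E is radial and uniform over the Gaussian sphere, Φ = E·4πr² = Q_enc/ε₀.
E = k|Q_enc|/r² = (8.99×10^9)(2.064×10^-7)/(0.0668)² = 4.16×10^5 N/C.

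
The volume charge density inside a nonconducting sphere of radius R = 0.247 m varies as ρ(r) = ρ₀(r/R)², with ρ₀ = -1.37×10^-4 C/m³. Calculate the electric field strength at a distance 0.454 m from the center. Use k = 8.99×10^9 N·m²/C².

Symmetry ⇒ E = E(r) r̂. Gaussian sphere of radius r = 0.454 m (r > R, all charge enclosed).
Q_enc = 4π ∫₀^R ρ₀(r'/R)^2 r'² dr' = 4πρ₀R³/5 = -5.189×10^-6 C.
By Gauss's law, ∮E·dA = E·4πr² = Q_enc/ε₀.
E = k|Q_enc|/r² = (8.99×10^9)(5.189×10^-6)/(0.454)² = 2.26×10^5 N/C.

|E| ≈ 2.26×10^5 V/m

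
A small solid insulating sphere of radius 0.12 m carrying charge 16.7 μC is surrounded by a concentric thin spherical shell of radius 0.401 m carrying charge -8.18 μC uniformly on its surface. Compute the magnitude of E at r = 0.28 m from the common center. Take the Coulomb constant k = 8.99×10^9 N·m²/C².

|E| ≈ 1.91×10^6 N/C

Use a concentric Gaussian sphere at r = 0.28 m (between the bodies, 0.12 m < r < 0.401 m).
Only the inner charge is enclosed; the outer shell contributes nothing inside itself. Q_enc = 16.7 μC = 1.67e-5 C.
Gauss's law: E·4πr² = Q_enc/ε₀.
E = k|Q_enc|/r² = (8.99×10^9)(1.67e-5)/(0.28)² = 1.91×10^6 N/C.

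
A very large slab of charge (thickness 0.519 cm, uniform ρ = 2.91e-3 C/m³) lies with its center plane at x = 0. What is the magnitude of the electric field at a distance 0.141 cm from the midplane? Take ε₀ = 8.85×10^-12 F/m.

By symmetry E is perpendicular to the slab. A Gaussian pillbox from −0.141 cm to +0.141 cm (face area A) lies entirely within the slab.
Q_enc = ρ·(2x)·A and flux = 2EA, so 2EA = 2ρxA/ε₀ ⇒ E = |ρ|x/ε₀.
E = (2.91e-3)(0.00141)/(8.85×10^-12) = 4.64e5 N/C.

|E| ≈ 4.64×10^5 N/C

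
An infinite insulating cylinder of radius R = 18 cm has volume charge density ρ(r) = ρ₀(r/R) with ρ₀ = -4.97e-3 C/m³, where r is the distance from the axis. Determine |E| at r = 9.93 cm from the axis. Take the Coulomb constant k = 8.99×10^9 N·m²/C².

Coaxial Gaussian cylinder, radius r = 9.93 cm, length L (r < R).
Integrating ρ over the cross-section to radius r: λ_enc = (2πρ₀/R) ∫₀^r r'^2 dr' = 2πρ₀ r^3/(3·R) = -5.662e-5 C/m.
By Gauss's law (flux through the curved wall only), E·2πrL = λ_enc L/ε₀.
E = 2k|λ_enc|/r = 2(8.99×10^9)(5.662e-5)/(0.0993) = 1.03e7 N/C.

E ≈ 1.03×10^7 V/m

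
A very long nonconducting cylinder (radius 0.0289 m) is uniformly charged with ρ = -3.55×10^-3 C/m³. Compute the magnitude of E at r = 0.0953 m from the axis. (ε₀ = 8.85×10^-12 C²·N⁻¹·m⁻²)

E ≈ 1.76×10^6 V/m

Choose a coaxial cylinder of radius r = 0.0953 m (arbitrary length L) as the Gaussian surface (r > 0.0289 m, full cross-section enclosed).
λ_enc = ρ·πR² = (-3.55×10^-3)π(0.0289)² = -9.315×10^-6 C/m.
Gauss's law: E·2πrL = λ_enc L/ε₀.
E = |λ_enc|/(2πε₀r) = (9.315e-6)/(2π·8.85×10^-12·0.0953) = 1.76×10^6 N/C.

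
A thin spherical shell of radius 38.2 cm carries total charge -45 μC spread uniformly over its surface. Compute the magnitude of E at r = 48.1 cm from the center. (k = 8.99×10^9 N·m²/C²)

E = 1.75e6 N/C

By spherical symmetry E is radial; choose a Gaussian sphere of radius r = 48.1 cm (r > 38.2 cm).
The entire shell is enclosed: Q_enc = -4.50×10^-5 C.
Applying ∮E·dA = Q_enc/ε₀ with Φ = E(4πr²):
E = k|Q_enc|/r² = (8.99×10^9)(4.50×10^-5)/(0.481)² = 1.75×10^6 N/C.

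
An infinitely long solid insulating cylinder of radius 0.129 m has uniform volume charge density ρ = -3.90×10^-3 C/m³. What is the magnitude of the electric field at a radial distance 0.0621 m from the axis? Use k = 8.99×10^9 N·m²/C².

Choose a coaxial cylinder of radius r = 0.0621 m (arbitrary length L) as the Gaussian surface (r < R).
Enclosed charge per unit length: λ_enc = ρ·πr² = (-3.90×10^-3)π(0.0621)² = -4.725×10^-5 C/m.
By Gauss's law (flux through the curved wall only), E·2πrL = λ_enc L/ε₀.
E = 2k|λ_enc|/r = 2(8.99×10^9)(4.725e-5)/(0.0621) = 1.37e7 N/C.

E ≈ 1.37×10^7 N/C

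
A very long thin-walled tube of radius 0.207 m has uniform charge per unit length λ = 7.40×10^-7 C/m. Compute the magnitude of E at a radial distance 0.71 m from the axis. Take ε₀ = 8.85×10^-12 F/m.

Coaxial Gaussian cylinder, radius r = 0.71 m, length L (r > 0.207 m).
The full line charge is enclosed: λ_enc = 7.40×10^-7 C/m.
By Gauss's law (flux through the curved wall only), E·2πrL = λ_enc L/ε₀.
E = |λ_enc|/(2πε₀r) = (7.40×10^-7)/(2π·8.85×10^-12·0.71) = 1.87×10^4 N/C.

1.87×10^4 V/m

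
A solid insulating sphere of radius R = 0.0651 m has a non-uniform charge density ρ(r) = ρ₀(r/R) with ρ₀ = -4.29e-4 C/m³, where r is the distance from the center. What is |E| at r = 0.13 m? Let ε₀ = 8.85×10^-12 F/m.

|E| = 1.98e5 N/C

Take a concentric spherical Gaussian surface of radius r = 0.13 m (r > R, all charge enclosed).
Q_enc = 4π ∫₀^R ρ₀(r'/R)^1 r'² dr' = 4πρ₀R³/4 = -3.718e-7 C.
Since E is radial and uniform over the Gaussian sphere, Φ = E·4πr² = Q_enc/ε₀.
E = |Q_enc|/(4πε₀r²) = (3.718×10^-7)/(4π·8.85×10^-12·(0.13)²) = 1.98×10^5 N/C.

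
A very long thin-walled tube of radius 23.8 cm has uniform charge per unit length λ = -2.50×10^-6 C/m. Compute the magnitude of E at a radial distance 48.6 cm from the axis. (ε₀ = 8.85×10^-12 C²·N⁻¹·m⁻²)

Coaxial Gaussian cylinder, radius r = 48.6 cm, length L (r > 23.8 cm).
The full line charge is enclosed: λ_enc = -2.50×10^-6 C/m.
Since E is radial and uniform over the curved surface, Φ = E·2πrL = Q_enc/ε₀ = λ_enc L/ε₀.
E = |λ_enc|/(2πε₀r) = (2.50×10^-6)/(2π·8.85×10^-12·0.486) = 9.25e4 N/C.

E ≈ 9.25×10^4 V/m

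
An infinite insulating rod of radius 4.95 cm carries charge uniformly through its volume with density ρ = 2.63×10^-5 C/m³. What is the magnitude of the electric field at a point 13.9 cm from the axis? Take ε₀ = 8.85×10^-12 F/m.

Take a coaxial cylindrical Gaussian surface of radius r = 13.9 cm and length L (r > 4.95 cm, full cross-section enclosed).
λ_enc = ρ·πR² = (2.63e-5)π(0.0495)² = 2.024×10^-7 C/m.
Since E is radial and uniform over the curved surface, Φ = E·2πrL = Q_enc/ε₀ = λ_enc L/ε₀.
E = |λ_enc|/(2πε₀r) = (2.024e-7)/(2π·8.85×10^-12·0.139) = 2.62×10^4 N/C.

E ≈ 2.62×10^4 N/C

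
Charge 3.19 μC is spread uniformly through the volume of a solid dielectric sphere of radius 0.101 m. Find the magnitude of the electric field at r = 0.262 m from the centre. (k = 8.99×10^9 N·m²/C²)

Symmetry ⇒ E = E(r) r̂. Gaussian sphere of radius r = 0.262 m (r > R, so the entire charge is enclosed).
Q_enc = 3.19 μC = 3.19×10^-6 C.
Gauss's law: E·4πr² = Q_enc/ε₀.
E = k|Q_enc|/r² = (8.99×10^9)(3.19e-6)/(0.262)² = 4.18×10^5 N/C.

|E| ≈ 4.18×10^5 V/m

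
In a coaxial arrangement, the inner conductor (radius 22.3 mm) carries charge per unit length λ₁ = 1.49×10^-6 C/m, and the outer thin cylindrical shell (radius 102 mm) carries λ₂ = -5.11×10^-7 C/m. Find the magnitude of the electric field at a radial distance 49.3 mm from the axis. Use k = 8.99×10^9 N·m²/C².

|E| = 5.43×10^5 N/C

By cylindrical symmetry E is radial; use a coaxial Gaussian cylinder of radius 49.3 mm and length L (between the conductors, 22.3 mm < r < 102 mm).
The shell at 102 mm lies outside the Gaussian surface, so λ_enc = λ₁ = 1.49e-6 C/m.
By Gauss's law (flux through the curved wall only), E·2πrL = λ_enc L/ε₀.
E = 2k|λ_enc|/r = 2(8.99×10^9)(1.49×10^-6)/(0.0493) = 5.43×10^5 N/C.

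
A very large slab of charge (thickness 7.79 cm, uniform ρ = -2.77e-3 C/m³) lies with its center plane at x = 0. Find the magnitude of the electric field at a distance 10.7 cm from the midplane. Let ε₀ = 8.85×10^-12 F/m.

1.22e7 N/C

The point |x| = 10.7 cm lies outside the slab (half-thickness 0.03895 m). A symmetric pillbox spanning the full slab encloses Q_enc = ρ·d·A.
Flux = 2EA ⇒ E = |ρ|d/(2ε₀), independent of distance outside.
E = (2.77×10^-3)(0.0779)/(2·8.85×10^-12) = 1.22×10^7 N/C.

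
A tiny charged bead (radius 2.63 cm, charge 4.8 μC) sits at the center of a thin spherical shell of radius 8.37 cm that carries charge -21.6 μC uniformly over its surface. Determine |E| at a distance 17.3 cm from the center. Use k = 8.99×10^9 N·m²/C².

Use a concentric Gaussian sphere at r = 17.3 cm (r > 8.37 cm, enclosing both).
Q_enc = (4.8 μC) + (-21.6 μC) = -1.68×10^-5 C.
By Gauss's law, ∮E·dA = E·4πr² = Q_enc/ε₀.
E = k|Q_enc|/r² = (8.99×10^9)(1.68e-5)/(0.173)² = 5.05e6 N/C.

|E| ≈ 5.05×10^6 N/C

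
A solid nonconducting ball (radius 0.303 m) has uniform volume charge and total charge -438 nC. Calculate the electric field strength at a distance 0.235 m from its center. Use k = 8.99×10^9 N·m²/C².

Use a concentric Gaussian sphere at r = 0.235 m (r < R).
For a uniform sphere the enclosed fraction is (r/R)³, so Q_enc = (-438 nC)(0.235/0.303)³ = -2.043×10^-7 C.
Gauss's law: E·4πr² = Q_enc/ε₀.
E = k|Q_enc|/r² = (8.99×10^9)(2.043×10^-7)/(0.235)² = 3.33e4 N/C.

|E| ≈ 3.33e4 N/C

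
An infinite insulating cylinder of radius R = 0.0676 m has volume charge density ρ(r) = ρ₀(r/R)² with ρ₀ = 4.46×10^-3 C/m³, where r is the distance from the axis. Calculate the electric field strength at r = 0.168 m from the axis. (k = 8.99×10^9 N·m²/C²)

3.43e6 V/m

Choose a coaxial cylinder of radius r = 0.168 m (arbitrary length L) as the Gaussian surface (r > R, full charge per length enclosed).
λ_enc = 2π ∫₀^R ρ₀(r'/R)^2 r' dr' = 2πρ₀R²/4 = 3.201×10^-5 C/m.
Since E is radial and uniform over the curved surface, Φ = E·2πrL = Q_enc/ε₀ = λ_enc L/ε₀.
E = 2k|λ_enc|/r = 2(8.99×10^9)(3.201×10^-5)/(0.168) = 3.43×10^6 N/C.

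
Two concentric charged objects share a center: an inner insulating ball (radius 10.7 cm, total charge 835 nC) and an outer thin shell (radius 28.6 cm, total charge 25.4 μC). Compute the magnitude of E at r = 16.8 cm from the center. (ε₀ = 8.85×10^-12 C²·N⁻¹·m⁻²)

By spherical symmetry E is radial; choose a Gaussian sphere of radius r = 16.8 cm (between the bodies, 10.7 cm < r < 28.6 cm).
Only the inner charge is enclosed; the outer shell contributes nothing inside itself. Q_enc = 835 nC = 8.35×10^-7 C.
By Gauss's law, ∮E·dA = E·4πr² = Q_enc/ε₀.
E = |Q_enc|/(4πε₀r²) = (8.35×10^-7)/(4π·8.85×10^-12·(0.168)²) = 2.66×10^5 N/C.

E = 2.66×10^5 N/C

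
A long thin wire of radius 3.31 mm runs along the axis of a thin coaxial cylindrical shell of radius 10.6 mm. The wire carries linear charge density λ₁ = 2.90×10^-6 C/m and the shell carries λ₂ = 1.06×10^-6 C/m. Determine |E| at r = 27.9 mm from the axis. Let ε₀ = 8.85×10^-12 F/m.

E ≈ 2.55×10^6 N/C

Choose a coaxial cylinder of radius r = 27.9 mm (arbitrary length L) as the Gaussian surface (r > 10.6 mm, enclosing both).
λ_enc = λ₁ + λ₂ = (2.90×10^-6) + (1.06e-6) = 3.96×10^-6 C/m.
By Gauss's law (flux through the curved wall only), E·2πrL = λ_enc L/ε₀.
E = |λ_enc|/(2πε₀r) = (3.96×10^-6)/(2π·8.85×10^-12·0.0279) = 2.55×10^6 N/C.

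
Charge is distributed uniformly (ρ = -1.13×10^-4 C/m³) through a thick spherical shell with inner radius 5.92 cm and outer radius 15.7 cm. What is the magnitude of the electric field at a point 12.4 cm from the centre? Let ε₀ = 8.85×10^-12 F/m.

E = 4.70×10^5 N/C

Use a concentric Gaussian sphere at r = 12.4 cm (within the shell material, 5.92 cm < r < 15.7 cm).
Enclosed charge is the volume from a to r: Q_enc = (4π/3)ρ(r³ − a³) = -8.043×10^-7 C.
Applying ∮E·dA = Q_enc/ε₀ with Φ = E(4πr²):
E = |Q_enc|/(4πε₀r²) = (8.043×10^-7)/(4π·8.85×10^-12·(0.124)²) = 4.70×10^5 N/C.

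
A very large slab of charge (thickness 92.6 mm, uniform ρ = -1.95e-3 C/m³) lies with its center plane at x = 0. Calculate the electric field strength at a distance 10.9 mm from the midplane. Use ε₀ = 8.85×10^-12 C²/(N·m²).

E = 2.40×10^6 V/m

By symmetry E is perpendicular to the slab. A Gaussian pillbox from −10.9 mm to +10.9 mm (face area A) lies entirely within the slab.
Q_enc = ρ·(2x)·A and flux = 2EA, so 2EA = 2ρxA/ε₀ ⇒ E = |ρ|x/ε₀.
E = (1.95×10^-3)(0.0109)/(8.85×10^-12) = 2.40×10^6 N/C.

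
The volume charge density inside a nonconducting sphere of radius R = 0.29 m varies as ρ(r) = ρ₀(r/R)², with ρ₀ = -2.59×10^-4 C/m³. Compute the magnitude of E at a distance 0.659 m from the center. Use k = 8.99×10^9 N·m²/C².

|E| = 3.29e5 N/C

Symmetry ⇒ E = E(r) r̂. Gaussian sphere of radius r = 0.659 m (r > R, all charge enclosed).
Q_enc = 4π ∫₀^R ρ₀(r'/R)^2 r'² dr' = 4πρ₀R³/5 = -1.588×10^-5 C.
Applying ∮E·dA = Q_enc/ε₀ with Φ = E(4πr²):
E = k|Q_enc|/r² = (8.99×10^9)(1.588e-5)/(0.659)² = 3.29×10^5 N/C.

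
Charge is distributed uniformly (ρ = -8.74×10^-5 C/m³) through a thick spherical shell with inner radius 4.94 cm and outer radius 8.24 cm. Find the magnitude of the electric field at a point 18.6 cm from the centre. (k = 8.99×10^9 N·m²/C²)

E = 4.18e4 N/C

Take a concentric spherical Gaussian surface of radius r = 18.6 cm (r > 8.24 cm, enclosing the whole shell).
Q_enc = ρ·(4π/3)(b³ − a³) = (-8.74×10^-5)·(4π/3)·((0.0824)³ − (0.0494)³) = -1.607×10^-7 C.
Gauss's law: E·4πr² = Q_enc/ε₀.
E = k|Q_enc|/r² = (8.99×10^9)(1.607e-7)/(0.186)² = 4.18×10^4 N/C.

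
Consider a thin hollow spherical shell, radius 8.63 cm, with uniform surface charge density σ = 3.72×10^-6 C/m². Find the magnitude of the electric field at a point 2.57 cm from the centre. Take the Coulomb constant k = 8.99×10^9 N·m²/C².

E = 0

By spherical symmetry E is radial; choose a Gaussian sphere of radius r = 2.57 cm (inside the shell, r < 8.63 cm).
All the charge is outside the Gaussian surface: Q_enc = 0, hence E = 0 everywhere inside the shell.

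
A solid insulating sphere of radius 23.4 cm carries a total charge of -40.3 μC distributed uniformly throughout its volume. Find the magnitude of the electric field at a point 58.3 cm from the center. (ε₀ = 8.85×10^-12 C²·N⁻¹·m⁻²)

|E| = 1.07e6 N/C

Use a concentric Gaussian sphere at r = 58.3 cm (r > R, so the entire charge is enclosed).
Q_enc = -40.3 μC = -4.03×10^-5 C.
Since E is radial and uniform over the Gaussian sphere, Φ = E·4πr² = Q_enc/ε₀.
E = |Q_enc|/(4πε₀r²) = (4.03e-5)/(4π·8.85×10^-12·(0.583)²) = 1.07×10^6 N/C.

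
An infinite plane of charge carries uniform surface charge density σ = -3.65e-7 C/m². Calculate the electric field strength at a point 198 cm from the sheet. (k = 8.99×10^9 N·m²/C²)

|E| ≈ 2.06e4 V/m

Choose a cylindrical pillbox piercing the sheet, end faces (area A) parallel to it.
Flux Φ = 2EA and Q_enc = σA, so 2EA = σA/ε₀ ⇒ E = |σ|/(2ε₀), independent of distance.
E = 2πk|σ| = 2π(8.99×10^9)(3.65e-7) = 2.06e4 N/C.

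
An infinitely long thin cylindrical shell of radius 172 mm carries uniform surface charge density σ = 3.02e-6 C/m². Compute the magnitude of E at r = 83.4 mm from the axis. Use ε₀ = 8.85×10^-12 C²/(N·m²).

Take a coaxial cylindrical Gaussian surface of radius r = 83.4 mm and length L (r < 172 mm, inside the shell).
No charge is enclosed, so Gauss's law gives E·2πrL = 0 ⇒ E = 0.

|E| = 0 N/C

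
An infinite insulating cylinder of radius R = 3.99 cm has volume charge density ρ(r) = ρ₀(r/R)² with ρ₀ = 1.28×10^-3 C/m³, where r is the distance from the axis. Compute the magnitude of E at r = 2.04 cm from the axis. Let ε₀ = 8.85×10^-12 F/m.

E ≈ 1.93e5 N/C

Coaxial Gaussian cylinder, radius r = 2.04 cm, length L (r < R).
Integrating ρ over the cross-section to radius r: λ_enc = (2πρ₀/R²) ∫₀^r r'^3 dr' = 2πρ₀ r^4/(4·R²) = 2.187e-7 C/m.
Gauss's law: E·2πrL = λ_enc L/ε₀.
E = |λ_enc|/(2πε₀r) = (2.187×10^-7)/(2π·8.85×10^-12·0.0204) = 1.93e5 N/C.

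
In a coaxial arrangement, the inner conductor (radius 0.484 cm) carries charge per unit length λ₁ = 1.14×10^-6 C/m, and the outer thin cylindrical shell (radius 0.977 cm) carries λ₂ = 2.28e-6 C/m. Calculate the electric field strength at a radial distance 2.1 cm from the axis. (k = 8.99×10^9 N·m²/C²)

|E| = 2.93e6 N/C

By cylindrical symmetry E is radial; use a coaxial Gaussian cylinder of radius 2.1 cm and length L (r > 0.977 cm, enclosing both).
λ_enc = λ₁ + λ₂ = (1.14×10^-6) + (2.28e-6) = 3.42e-6 C/m.
Since E is radial and uniform over the curved surface, Φ = E·2πrL = Q_enc/ε₀ = λ_enc L/ε₀.
E = 2k|λ_enc|/r = 2(8.99×10^9)(3.42×10^-6)/(0.021) = 2.93e6 N/C.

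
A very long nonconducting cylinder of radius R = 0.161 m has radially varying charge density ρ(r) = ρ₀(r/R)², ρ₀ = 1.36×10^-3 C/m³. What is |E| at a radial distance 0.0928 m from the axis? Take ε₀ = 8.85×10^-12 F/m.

|E| = 1.18×10^6 N/C

Take a coaxial cylindrical Gaussian surface of radius r = 0.0928 m and length L (r < R).
λ_enc = ∫₀^r ρ(r')·2πr' dr' = (2πρ₀/R²)·r^4/4 = 6.112×10^-6 C/m.
Applying ∮E·dA = Q_enc/ε₀ with the end caps contributing no flux:
E = |λ_enc|/(2πε₀r) = (6.112×10^-6)/(2π·8.85×10^-12·0.0928) = 1.18×10^6 N/C.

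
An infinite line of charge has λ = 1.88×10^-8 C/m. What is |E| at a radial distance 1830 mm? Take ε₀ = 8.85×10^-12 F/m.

E = 185 V/m

Coaxial Gaussian cylinder, radius r = 1830 mm, length L.
Q_enc = λL, so λ_enc = 1.88×10^-8 C/m.
Since E is radial and uniform over the curved surface, Φ = E·2πrL = Q_enc/ε₀ = λ_enc L/ε₀.
E = |λ_enc|/(2πε₀r) = (1.88×10^-8)/(2π·8.85×10^-12·1.83) = 185 N/C.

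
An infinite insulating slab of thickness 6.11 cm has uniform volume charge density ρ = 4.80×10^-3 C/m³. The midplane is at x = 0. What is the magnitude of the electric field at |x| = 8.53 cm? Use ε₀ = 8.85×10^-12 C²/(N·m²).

The point |x| = 8.53 cm lies outside the slab (half-thickness 0.03055 m). A symmetric pillbox spanning the full slab encloses Q_enc = ρ·d·A.
Flux = 2EA ⇒ E = |ρ|d/(2ε₀), independent of distance outside.
E = (4.80e-3)(0.0611)/(2·8.85×10^-12) = 1.66e7 N/C.

|E| ≈ 1.66e7 N/C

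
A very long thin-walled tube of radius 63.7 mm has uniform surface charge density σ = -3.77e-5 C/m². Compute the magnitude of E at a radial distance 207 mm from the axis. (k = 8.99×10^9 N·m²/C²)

Coaxial Gaussian cylinder, radius r = 207 mm, length L (r > 63.7 mm).
The whole shell is enclosed: λ_enc = σ·2πR = (-3.77×10^-5)·2π·(0.0637) = -1.509×10^-5 C/m.
Applying ∮E·dA = Q_enc/ε₀ with the end caps contributing no flux:
E = 2k|λ_enc|/r = 2(8.99×10^9)(1.509×10^-5)/(0.207) = 1.31×10^6 N/C.

E ≈ 1.31×10^6 V/m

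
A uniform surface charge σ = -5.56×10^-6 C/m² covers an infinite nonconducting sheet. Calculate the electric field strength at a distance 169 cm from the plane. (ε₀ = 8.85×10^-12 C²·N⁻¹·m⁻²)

|E| ≈ 3.14×10^5 N/C

By planar symmetry E is perpendicular to the sheet and uniform; use a Gaussian pillbox with flat faces of area A on each side of the sheet.
Only the two end caps contribute flux: Φ = 2EA. With Q_enc = σA, Gauss's law gives E = |σ|/(2ε₀).
E = |σ|/(2ε₀) = (5.56×10^-6)/(2·8.85×10^-12) = 3.14×10^5 N/C.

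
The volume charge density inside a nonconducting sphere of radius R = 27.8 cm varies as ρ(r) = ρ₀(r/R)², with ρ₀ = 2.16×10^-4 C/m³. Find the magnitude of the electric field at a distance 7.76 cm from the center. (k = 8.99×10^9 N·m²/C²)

E ≈ 2.95×10^4 V/m

Symmetry ⇒ E = E(r) r̂. Gaussian sphere of radius r = 7.76 cm (r < R).
Integrate the density: Q_enc = 4π ∫₀^r ρ₀(r'/R)^2 r'² dr' = 4πρ₀ r^5/(5·R²) = 1.977×10^-8 C.
Applying ∮E·dA = Q_enc/ε₀ with Φ = E(4πr²):
E = k|Q_enc|/r² = (8.99×10^9)(1.977×10^-8)/(0.0776)² = 2.95×10^4 N/C.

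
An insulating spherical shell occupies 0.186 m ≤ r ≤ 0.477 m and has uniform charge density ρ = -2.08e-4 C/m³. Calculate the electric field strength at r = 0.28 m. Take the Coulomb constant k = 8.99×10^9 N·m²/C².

By spherical symmetry E is radial; choose a Gaussian sphere of radius r = 0.28 m (within the shell material, 0.186 m < r < 0.477 m).
Enclosed charge is the volume from a to r: Q_enc = (4π/3)ρ(r³ − a³) = -1.352e-5 C.
Gauss's law: E·4πr² = Q_enc/ε₀.
E = k|Q_enc|/r² = (8.99×10^9)(1.352×10^-5)/(0.28)² = 1.55×10^6 N/C.

E ≈ 1.55×10^6 N/C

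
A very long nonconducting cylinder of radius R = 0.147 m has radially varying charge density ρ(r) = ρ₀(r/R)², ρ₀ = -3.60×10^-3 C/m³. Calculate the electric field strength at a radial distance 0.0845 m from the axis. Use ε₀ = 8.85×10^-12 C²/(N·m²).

E ≈ 2.84×10^6 N/C

Take a coaxial cylindrical Gaussian surface of radius r = 0.0845 m and length L (r < R).
λ_enc = ∫₀^r ρ(r')·2πr' dr' = (2πρ₀/R²)·r^4/4 = -1.334e-5 C/m.
Since E is radial and uniform over the curved surface, Φ = E·2πrL = Q_enc/ε₀ = λ_enc L/ε₀.
E = |λ_enc|/(2πε₀r) = (1.334×10^-5)/(2π·8.85×10^-12·0.0845) = 2.84e6 N/C.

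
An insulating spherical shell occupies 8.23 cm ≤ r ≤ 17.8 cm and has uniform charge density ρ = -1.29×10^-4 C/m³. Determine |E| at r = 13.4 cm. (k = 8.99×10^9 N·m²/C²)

Take a concentric spherical Gaussian surface of radius r = 13.4 cm (within the shell material, 8.23 cm < r < 17.8 cm).
Only the shell between 8.23 cm and r is enclosed: Q_enc = ρ·(4π/3)(r³ − a³) = (-1.29×10^-4)·(4π/3)·((0.134)³ − (0.0823)³) = -9.989e-7 C.
Gauss's law: E·4πr² = Q_enc/ε₀.
E = k|Q_enc|/r² = (8.99×10^9)(9.989×10^-7)/(0.134)² = 5.00×10^5 N/C.

E ≈ 5.00×10^5 N/C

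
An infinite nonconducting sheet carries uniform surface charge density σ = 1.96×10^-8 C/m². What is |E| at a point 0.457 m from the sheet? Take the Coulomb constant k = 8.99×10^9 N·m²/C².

The symmetry is planar: E is normal to the sheet and the same magnitude on both sides. Take a pillbox straddling the sheet with end-cap area A.
Only the two end caps contribute flux: Φ = 2EA. With Q_enc = σA, Gauss's law gives E = |σ|/(2ε₀).
E = 2πk|σ| = 2π(8.99×10^9)(1.96e-8) = 1.11×10^3 N/C.

|E| = 1.11×10^3 V/m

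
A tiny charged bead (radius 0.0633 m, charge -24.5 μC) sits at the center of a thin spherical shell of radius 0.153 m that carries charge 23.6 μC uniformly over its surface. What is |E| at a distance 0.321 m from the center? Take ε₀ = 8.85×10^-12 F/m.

Use a concentric Gaussian sphere at r = 0.321 m (r > 0.153 m, enclosing both).
Q_enc = (-24.5 μC) + (23.6 μC) = -9.00×10^-7 C.
Since E is radial and uniform over the Gaussian sphere, Φ = E·4πr² = Q_enc/ε₀.
E = |Q_enc|/(4πε₀r²) = (9.00×10^-7)/(4π·8.85×10^-12·(0.321)²) = 7.85×10^4 N/C.

|E| ≈ 7.85×10^4 V/m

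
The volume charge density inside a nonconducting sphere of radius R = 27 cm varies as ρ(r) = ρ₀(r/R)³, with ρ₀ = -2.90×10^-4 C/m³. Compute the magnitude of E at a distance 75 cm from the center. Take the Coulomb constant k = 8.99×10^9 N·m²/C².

Symmetry ⇒ E = E(r) r̂. Gaussian sphere of radius r = 75 cm (r > R, all charge enclosed).
Q_enc = 4π ∫₀^R ρ₀(r'/R)^3 r'² dr' = 4πρ₀R³/6 = -1.195e-5 C.
Since E is radial and uniform over the Gaussian sphere, Φ = E·4πr² = Q_enc/ε₀.
E = k|Q_enc|/r² = (8.99×10^9)(1.195e-5)/(0.75)² = 1.91×10^5 N/C.

|E| ≈ 1.91×10^5 N/C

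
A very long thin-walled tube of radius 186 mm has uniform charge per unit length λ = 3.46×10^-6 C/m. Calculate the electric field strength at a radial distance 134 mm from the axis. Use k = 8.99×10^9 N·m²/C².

Choose a coaxial cylinder of radius r = 134 mm (arbitrary length L) as the Gaussian surface (r < 186 mm, inside the shell).
No charge is enclosed, so Gauss's law gives E·2πrL = 0 ⇒ E = 0.

E = 0 (no enclosed charge)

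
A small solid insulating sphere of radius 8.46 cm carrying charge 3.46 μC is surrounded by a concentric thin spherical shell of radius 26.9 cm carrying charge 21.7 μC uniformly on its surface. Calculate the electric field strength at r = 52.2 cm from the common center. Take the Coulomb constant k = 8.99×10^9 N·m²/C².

Symmetry ⇒ E = E(r) r̂. Gaussian sphere of radius r = 52.2 cm (r > 26.9 cm, enclosing both).
Q_enc = (3.46 μC) + (21.7 μC) = 2.516×10^-5 C.
Gauss's law: E·4πr² = Q_enc/ε₀.
E = k|Q_enc|/r² = (8.99×10^9)(2.516×10^-5)/(0.522)² = 8.30×10^5 N/C.

E = 8.30e5 V/m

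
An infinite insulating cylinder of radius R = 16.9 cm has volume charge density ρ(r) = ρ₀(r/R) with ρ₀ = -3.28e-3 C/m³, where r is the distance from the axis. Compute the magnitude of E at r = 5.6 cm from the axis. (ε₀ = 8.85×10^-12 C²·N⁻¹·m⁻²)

Coaxial Gaussian cylinder, radius r = 5.6 cm, length L (r < R).
λ_enc = ∫₀^r ρ(r')·2πr' dr' = (2πρ₀/R)·r^3/3 = -7.139×10^-6 C/m.
By Gauss's law (flux through the curved wall only), E·2πrL = λ_enc L/ε₀.
E = |λ_enc|/(2πε₀r) = (7.139×10^-6)/(2π·8.85×10^-12·0.056) = 2.29×10^6 N/C.

2.29e6 N/C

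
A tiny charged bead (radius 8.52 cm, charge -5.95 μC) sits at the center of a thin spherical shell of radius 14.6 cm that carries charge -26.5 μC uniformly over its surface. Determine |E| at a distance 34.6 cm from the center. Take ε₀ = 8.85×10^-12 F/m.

Take a concentric spherical Gaussian surface of radius r = 34.6 cm (r > 14.6 cm, enclosing both).
Q_enc = (-5.95 μC) + (-26.5 μC) = -3.245×10^-5 C.
Since E is radial and uniform over the Gaussian sphere, Φ = E·4πr² = Q_enc/ε₀.
E = |Q_enc|/(4πε₀r²) = (3.245×10^-5)/(4π·8.85×10^-12·(0.346)²) = 2.44×10^6 N/C.

E ≈ 2.44e6 N/C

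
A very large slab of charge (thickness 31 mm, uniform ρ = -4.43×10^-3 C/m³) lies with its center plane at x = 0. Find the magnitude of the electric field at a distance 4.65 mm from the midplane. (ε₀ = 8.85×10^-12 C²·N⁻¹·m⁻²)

By symmetry E is perpendicular to the slab. A Gaussian pillbox from −4.65 mm to +4.65 mm (face area A) lies entirely within the slab.
Q_enc = ρ·(2x)·A and flux = 2EA, so 2EA = 2ρxA/ε₀ ⇒ E = |ρ|x/ε₀.
E = (4.43×10^-3)(0.00465)/(8.85×10^-12) = 2.33×10^6 N/C.

|E| = 2.33×10^6 V/m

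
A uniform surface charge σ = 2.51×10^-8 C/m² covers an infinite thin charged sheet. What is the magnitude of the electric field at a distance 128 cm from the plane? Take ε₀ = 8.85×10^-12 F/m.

|E| = 1.42e3 N/C

Choose a cylindrical pillbox piercing the sheet, end faces (area A) parallel to it.
Only the two end caps contribute flux: Φ = 2EA. With Q_enc = σA, Gauss's law gives E = |σ|/(2ε₀).
E = |σ|/(2ε₀) = (2.51×10^-8)/(2·8.85×10^-12) = 1.42e3 N/C.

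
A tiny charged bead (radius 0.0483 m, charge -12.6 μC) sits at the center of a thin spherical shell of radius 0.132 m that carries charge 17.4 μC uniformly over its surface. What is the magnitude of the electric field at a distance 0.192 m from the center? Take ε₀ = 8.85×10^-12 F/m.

Use a concentric Gaussian sphere at r = 0.192 m (r > 0.132 m, enclosing both).
Q_enc = (-12.6 μC) + (17.4 μC) = 4.80×10^-6 C.
By Gauss's law, ∮E·dA = E·4πr² = Q_enc/ε₀.
E = |Q_enc|/(4πε₀r²) = (4.80×10^-6)/(4π·8.85×10^-12·(0.192)²) = 1.17×10^6 N/C.

|E| = 1.17e6 N/C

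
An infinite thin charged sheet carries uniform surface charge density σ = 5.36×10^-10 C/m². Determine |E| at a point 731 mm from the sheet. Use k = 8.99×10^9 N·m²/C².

Choose a cylindrical pillbox piercing the sheet, end faces (area A) parallel to it.
Only the two end caps contribute flux: Φ = 2EA. With Q_enc = σA, Gauss's law gives E = |σ|/(2ε₀).
E = 2πk|σ| = 2π(8.99×10^9)(5.36×10^-10) = 30.3 N/C.

|E| = 30.3 V/m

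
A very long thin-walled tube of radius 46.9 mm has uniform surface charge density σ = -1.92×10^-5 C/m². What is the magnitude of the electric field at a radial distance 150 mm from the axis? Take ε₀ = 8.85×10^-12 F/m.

Coaxial Gaussian cylinder, radius r = 150 mm, length L (r > 46.9 mm).
The whole shell is enclosed: λ_enc = σ·2πR = (-1.92×10^-5)·2π·(0.0469) = -5.658×10^-6 C/m.
Applying ∮E·dA = Q_enc/ε₀ with the end caps contributing no flux:
E = |λ_enc|/(2πε₀r) = (5.658×10^-6)/(2π·8.85×10^-12·0.15) = 6.78×10^5 N/C.

|E| ≈ 6.78e5 N/C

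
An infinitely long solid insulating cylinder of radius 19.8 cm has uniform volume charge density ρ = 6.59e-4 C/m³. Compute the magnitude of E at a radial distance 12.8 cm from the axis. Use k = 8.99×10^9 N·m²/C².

By cylindrical symmetry E is radial; use a coaxial Gaussian cylinder of radius 12.8 cm and length L (r < R).
Enclosed charge per unit length: λ_enc = ρ·πr² = (6.59×10^-4)π(0.128)² = 3.392e-5 C/m.
By Gauss's law (flux through the curved wall only), E·2πrL = λ_enc L/ε₀.
E = 2k|λ_enc|/r = 2(8.99×10^9)(3.392×10^-5)/(0.128) = 4.76e6 N/C.

E ≈ 4.76×10^6 N/C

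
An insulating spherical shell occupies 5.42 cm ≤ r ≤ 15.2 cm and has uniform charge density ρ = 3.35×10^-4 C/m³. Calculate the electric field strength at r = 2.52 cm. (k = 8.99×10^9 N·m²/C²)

E = 0

Symmetry ⇒ E = E(r) r̂. Gaussian sphere of radius r = 2.52 cm (r < 5.42 cm, inside the empty cavity).
Q_enc = 0 (all charge lies at larger r); Gauss's law gives E = 0.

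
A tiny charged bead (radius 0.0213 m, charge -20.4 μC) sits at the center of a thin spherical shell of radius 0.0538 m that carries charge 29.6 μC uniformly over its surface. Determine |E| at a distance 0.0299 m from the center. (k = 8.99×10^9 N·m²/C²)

E ≈ 2.05×10^8 N/C

Symmetry ⇒ E = E(r) r̂. Gaussian sphere of radius r = 0.0299 m (between the bodies, 0.0213 m < r < 0.0538 m).
Only the inner charge is enclosed; the outer shell contributes nothing inside itself. Q_enc = -20.4 μC = -2.04×10^-5 C.
Since E is radial and uniform over the Gaussian sphere, Φ = E·4πr² = Q_enc/ε₀.
E = k|Q_enc|/r² = (8.99×10^9)(2.04×10^-5)/(0.0299)² = 2.05e8 N/C.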